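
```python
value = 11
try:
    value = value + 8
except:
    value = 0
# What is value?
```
19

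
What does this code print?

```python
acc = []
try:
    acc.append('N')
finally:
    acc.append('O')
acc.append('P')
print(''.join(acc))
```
NOP

try/finally without except, no exception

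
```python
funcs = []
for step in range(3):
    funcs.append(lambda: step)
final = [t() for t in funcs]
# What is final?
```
[2, 2, 2]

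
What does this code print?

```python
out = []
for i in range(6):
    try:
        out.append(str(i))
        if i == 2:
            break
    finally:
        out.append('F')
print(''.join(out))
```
0F1F2F

finally runs even when breaking out of loop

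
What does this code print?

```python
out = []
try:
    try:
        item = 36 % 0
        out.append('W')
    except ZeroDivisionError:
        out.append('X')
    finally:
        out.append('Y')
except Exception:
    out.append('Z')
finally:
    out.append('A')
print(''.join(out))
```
XYA

Both finally blocks run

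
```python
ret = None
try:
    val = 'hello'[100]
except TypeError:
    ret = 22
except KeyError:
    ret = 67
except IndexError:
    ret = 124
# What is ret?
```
124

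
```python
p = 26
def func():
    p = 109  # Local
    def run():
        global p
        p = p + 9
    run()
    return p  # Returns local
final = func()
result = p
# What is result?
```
35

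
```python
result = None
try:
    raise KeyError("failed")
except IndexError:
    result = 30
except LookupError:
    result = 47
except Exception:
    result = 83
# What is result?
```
47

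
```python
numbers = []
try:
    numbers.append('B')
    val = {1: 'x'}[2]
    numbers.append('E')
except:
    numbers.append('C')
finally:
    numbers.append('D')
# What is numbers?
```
['B', 'C', 'D']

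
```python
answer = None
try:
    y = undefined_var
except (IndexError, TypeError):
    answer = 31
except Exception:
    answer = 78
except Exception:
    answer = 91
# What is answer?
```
78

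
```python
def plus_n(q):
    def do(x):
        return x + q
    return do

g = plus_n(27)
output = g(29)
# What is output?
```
56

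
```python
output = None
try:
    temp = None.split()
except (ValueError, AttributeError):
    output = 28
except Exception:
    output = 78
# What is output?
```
28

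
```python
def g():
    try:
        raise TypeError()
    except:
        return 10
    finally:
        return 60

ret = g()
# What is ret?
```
60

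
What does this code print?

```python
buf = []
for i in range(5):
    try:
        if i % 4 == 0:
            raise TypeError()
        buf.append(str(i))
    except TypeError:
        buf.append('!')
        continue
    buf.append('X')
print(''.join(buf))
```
!1X2X3X!

continue in except skips rest of loop body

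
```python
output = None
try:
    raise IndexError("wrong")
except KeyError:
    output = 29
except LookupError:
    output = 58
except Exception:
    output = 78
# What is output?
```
58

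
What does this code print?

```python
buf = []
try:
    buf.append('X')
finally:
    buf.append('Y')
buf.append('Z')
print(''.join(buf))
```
XYZ

try/finally without except, no exception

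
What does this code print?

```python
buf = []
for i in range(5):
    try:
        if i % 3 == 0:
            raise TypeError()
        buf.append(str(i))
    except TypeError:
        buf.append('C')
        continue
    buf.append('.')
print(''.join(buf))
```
C1.2.C4.

continue in except skips rest of loop body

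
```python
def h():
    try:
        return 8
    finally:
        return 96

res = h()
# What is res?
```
96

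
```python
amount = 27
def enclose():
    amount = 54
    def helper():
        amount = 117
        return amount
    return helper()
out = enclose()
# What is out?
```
117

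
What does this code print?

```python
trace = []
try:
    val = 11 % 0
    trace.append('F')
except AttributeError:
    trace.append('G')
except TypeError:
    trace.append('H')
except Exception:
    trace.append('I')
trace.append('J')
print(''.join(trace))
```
IJ

ZeroDivisionError not specifically caught, falls to Exception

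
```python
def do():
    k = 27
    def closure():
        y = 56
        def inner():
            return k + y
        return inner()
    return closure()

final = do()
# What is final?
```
83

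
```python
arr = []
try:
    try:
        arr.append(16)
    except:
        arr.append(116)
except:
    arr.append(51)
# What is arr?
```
[16]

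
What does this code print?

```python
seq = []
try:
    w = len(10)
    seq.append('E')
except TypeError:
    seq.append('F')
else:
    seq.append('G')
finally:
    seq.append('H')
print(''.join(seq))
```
FH

Exception: except runs, else skipped, finally runs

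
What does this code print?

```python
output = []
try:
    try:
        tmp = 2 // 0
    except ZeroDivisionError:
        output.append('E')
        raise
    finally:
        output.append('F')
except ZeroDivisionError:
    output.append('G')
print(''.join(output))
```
EFG

finally runs before re-raised exception propagates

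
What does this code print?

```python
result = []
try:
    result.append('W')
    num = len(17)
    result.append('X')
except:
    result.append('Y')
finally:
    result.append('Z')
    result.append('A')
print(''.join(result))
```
WYZA

Code before exception runs, then except, then all of finally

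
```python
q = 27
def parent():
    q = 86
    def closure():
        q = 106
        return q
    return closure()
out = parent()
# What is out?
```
106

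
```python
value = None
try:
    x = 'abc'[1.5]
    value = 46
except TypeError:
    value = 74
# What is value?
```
74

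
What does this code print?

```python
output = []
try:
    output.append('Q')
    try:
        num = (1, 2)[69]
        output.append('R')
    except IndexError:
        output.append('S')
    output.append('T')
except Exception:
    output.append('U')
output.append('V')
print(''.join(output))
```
QSTV

Inner exception caught by inner handler, outer continues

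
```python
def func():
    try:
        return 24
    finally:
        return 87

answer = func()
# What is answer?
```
87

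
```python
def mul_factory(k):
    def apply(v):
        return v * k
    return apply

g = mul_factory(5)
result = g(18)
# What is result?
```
90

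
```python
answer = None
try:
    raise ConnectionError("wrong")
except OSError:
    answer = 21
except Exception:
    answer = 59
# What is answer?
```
21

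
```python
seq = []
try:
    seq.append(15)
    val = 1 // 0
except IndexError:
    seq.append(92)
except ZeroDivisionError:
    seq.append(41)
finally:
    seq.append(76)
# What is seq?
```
[15, 41, 76]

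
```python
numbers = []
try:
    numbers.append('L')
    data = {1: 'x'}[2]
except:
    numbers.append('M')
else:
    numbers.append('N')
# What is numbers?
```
['L', 'M']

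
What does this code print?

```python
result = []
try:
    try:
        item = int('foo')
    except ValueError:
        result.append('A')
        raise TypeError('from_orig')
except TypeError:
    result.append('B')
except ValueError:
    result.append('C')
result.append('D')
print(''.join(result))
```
ABD

TypeError raised and caught, original ValueError not re-raised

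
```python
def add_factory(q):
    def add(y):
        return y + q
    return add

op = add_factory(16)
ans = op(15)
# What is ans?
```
31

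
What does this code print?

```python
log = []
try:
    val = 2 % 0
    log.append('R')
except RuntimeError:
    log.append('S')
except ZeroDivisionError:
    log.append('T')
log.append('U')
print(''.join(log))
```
TU

ZeroDivisionError is caught by its specific handler, not RuntimeError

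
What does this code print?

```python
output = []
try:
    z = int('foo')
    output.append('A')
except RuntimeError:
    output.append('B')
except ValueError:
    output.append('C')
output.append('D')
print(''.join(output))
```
CD

ValueError is caught by its specific handler, not RuntimeError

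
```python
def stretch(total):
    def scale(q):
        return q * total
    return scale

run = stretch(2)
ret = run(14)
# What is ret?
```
28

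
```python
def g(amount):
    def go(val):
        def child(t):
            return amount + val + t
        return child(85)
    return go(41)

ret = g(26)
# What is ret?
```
152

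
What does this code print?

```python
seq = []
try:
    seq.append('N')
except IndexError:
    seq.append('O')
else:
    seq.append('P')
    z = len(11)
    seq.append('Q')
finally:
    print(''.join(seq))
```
NP

Try succeeds, else appends 'P', TypeError in else is uncaught, finally prints before exception propagates ('Q' never appended)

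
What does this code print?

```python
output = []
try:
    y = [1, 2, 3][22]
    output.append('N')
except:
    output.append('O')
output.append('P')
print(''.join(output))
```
OP

Exception raised in try, caught by bare except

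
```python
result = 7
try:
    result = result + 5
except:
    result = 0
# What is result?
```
12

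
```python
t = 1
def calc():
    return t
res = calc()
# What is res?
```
1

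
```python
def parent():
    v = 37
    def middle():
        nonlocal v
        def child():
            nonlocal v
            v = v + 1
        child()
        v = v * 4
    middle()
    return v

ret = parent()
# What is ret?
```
152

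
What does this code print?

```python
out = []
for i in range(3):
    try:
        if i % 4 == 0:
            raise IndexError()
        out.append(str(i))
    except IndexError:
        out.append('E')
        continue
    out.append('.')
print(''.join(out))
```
E1.2.

continue in except skips rest of loop body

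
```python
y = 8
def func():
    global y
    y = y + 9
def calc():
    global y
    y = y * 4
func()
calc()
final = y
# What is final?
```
68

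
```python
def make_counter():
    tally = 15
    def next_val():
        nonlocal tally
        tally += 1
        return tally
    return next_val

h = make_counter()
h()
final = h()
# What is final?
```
17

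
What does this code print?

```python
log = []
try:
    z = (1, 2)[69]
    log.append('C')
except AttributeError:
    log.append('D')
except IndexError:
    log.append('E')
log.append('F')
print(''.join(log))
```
EF

IndexError is caught by its specific handler, not AttributeError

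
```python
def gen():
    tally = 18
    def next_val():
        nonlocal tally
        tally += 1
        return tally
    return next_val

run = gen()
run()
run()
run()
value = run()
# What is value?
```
22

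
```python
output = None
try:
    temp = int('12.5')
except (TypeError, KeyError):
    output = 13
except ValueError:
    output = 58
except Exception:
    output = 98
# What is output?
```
58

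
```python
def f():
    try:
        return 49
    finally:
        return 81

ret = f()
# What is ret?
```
81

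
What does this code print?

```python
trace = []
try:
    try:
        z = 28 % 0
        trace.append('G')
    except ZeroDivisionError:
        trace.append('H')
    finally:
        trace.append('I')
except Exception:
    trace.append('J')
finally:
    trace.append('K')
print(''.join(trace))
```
HIK

Both finally blocks run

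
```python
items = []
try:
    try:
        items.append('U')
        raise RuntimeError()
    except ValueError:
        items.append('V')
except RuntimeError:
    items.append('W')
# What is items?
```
['U', 'W']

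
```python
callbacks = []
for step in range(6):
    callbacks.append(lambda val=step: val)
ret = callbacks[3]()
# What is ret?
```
3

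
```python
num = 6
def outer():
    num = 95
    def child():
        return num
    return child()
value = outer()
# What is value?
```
95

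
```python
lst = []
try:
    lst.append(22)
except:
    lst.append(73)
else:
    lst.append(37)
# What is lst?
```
[22, 37]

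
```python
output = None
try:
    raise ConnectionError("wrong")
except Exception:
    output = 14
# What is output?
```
14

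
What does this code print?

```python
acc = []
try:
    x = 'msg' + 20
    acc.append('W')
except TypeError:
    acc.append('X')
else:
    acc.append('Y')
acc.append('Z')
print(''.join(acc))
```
XZ

else block skipped when exception is caught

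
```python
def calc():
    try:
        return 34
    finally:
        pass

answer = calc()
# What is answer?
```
34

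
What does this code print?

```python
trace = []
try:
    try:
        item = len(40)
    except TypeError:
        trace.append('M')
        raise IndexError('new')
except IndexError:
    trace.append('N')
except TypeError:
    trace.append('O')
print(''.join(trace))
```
MN

New IndexError raised, caught by outer IndexError handler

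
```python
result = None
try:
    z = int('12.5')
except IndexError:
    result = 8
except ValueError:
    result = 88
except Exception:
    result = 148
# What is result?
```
88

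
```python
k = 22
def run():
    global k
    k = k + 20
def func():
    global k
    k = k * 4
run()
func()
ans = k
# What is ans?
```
168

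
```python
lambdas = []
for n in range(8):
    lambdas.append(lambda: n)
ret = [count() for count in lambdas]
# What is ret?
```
[7, 7, 7, 7, 7, 7, 7, 7]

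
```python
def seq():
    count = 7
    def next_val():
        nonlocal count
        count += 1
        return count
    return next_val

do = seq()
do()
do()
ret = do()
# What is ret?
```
10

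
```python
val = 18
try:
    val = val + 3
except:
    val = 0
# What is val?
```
21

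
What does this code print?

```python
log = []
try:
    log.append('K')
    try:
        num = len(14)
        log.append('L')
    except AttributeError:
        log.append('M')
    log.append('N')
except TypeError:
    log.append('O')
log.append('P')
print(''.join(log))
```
KOP

Inner handler doesn't match, propagates to outer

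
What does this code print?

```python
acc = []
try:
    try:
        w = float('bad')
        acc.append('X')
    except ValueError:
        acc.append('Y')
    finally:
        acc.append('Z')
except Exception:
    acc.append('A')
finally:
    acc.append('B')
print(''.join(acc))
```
YZB

Both finally blocks run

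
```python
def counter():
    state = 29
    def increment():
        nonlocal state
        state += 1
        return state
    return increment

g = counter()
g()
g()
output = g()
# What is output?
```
32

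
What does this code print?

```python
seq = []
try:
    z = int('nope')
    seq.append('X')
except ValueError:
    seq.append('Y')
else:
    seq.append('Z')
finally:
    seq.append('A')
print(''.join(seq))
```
YA

Exception: except runs, else skipped, finally runs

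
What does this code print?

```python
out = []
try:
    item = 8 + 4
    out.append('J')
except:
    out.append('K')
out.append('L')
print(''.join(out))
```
JL

No exception, try block completes normally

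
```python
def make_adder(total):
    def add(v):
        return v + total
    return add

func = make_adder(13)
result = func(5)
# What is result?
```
18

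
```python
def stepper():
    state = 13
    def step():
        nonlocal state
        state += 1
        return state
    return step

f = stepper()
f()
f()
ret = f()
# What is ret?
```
16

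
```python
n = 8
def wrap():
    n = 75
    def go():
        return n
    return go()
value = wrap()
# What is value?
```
75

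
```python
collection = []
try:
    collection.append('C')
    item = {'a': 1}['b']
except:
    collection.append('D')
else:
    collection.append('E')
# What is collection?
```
['C', 'D']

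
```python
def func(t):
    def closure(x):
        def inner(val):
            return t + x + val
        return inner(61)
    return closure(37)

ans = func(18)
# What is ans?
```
116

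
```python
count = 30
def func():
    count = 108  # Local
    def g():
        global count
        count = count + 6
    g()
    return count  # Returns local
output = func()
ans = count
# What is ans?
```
36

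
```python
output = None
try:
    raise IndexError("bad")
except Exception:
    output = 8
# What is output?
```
8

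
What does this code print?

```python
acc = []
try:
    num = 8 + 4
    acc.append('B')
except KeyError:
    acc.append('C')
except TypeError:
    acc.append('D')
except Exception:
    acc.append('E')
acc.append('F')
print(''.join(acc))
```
BF

No exception, try block completes normally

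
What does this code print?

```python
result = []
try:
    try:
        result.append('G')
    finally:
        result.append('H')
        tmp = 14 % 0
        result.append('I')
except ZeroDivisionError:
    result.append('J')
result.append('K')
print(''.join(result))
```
GHJK

Exception in inner finally caught by outer except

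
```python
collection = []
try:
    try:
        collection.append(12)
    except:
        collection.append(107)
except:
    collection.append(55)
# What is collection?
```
[12]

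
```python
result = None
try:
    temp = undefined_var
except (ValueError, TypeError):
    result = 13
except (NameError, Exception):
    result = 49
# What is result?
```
49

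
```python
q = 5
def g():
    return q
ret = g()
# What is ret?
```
5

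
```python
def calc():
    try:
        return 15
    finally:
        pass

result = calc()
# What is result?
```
15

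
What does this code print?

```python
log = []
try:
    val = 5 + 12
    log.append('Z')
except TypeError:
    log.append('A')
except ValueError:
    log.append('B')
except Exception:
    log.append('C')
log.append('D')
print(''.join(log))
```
ZD

No exception, try block completes normally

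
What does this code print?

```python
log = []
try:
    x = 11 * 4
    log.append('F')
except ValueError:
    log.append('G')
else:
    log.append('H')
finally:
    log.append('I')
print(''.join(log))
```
FHI

else runs before finally when no exception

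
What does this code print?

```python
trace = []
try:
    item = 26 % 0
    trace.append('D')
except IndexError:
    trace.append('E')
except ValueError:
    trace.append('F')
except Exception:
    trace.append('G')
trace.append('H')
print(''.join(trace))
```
GH

ZeroDivisionError not specifically caught, falls to Exception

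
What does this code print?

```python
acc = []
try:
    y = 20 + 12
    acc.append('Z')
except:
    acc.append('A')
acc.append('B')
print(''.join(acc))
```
ZB

No exception, try block completes normally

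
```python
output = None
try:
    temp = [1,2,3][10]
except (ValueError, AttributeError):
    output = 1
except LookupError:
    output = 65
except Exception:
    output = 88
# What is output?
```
65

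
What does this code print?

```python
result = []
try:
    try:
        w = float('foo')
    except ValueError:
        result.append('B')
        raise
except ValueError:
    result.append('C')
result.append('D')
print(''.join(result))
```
BCD

raise without argument re-raises current exception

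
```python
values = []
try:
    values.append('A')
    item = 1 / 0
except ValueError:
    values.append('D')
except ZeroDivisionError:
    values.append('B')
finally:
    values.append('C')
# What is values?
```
['A', 'B', 'C']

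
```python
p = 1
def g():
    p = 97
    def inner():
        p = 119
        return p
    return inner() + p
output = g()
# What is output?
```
216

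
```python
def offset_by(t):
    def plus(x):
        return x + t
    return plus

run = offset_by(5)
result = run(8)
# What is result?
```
13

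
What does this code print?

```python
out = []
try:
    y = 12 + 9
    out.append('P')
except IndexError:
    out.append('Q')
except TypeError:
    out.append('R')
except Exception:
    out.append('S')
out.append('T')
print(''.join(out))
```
PT

No exception, try block completes normally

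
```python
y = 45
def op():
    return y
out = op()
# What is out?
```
45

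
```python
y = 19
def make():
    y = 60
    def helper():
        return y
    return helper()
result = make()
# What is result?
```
60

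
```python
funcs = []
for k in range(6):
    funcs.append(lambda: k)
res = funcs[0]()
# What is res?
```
5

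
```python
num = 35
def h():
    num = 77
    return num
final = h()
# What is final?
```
77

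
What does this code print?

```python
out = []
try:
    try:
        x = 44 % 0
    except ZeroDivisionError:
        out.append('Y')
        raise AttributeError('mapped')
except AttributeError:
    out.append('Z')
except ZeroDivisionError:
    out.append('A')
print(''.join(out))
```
YZ

New AttributeError raised, caught by outer AttributeError handler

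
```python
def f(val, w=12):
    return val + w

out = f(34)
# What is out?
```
46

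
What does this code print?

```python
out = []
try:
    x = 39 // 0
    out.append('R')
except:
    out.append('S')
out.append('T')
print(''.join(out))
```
ST

Exception raised in try, caught by bare except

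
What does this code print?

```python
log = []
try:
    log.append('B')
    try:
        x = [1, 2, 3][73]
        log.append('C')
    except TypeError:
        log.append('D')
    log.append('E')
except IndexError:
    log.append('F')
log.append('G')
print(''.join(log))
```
BFG

Inner handler doesn't match, propagates to outer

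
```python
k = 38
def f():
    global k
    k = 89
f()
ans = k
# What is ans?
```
89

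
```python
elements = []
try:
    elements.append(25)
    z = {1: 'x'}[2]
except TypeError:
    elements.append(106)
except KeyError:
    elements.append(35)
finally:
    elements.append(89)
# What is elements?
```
[25, 35, 89]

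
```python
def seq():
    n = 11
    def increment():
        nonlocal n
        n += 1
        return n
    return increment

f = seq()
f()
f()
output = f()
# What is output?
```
14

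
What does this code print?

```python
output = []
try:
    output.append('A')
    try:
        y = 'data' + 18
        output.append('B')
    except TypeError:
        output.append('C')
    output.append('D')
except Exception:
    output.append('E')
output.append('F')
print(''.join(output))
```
ACDF

Inner exception caught by inner handler, outer continues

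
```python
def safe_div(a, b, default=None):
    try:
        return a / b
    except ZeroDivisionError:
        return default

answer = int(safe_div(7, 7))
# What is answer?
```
1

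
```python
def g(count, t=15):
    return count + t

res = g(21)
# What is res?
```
36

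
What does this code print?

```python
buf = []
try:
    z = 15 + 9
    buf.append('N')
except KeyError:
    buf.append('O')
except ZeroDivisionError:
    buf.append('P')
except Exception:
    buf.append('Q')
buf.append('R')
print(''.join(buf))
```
NR

No exception, try block completes normally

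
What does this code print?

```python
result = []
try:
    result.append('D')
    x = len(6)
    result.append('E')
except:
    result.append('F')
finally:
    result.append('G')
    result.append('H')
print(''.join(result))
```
DFGH

Code before exception runs, then except, then all of finally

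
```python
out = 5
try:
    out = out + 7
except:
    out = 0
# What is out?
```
12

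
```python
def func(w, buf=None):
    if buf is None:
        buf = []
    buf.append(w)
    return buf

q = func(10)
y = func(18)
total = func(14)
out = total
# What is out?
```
[14]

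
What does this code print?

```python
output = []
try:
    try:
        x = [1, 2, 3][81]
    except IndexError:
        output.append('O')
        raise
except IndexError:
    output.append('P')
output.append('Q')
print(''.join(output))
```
OPQ

raise without argument re-raises current exception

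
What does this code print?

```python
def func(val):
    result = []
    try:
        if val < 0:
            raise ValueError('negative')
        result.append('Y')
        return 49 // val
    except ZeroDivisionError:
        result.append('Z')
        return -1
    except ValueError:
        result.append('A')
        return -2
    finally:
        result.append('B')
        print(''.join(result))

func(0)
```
YZB

val=0 causes ZeroDivisionError, caught, finally prints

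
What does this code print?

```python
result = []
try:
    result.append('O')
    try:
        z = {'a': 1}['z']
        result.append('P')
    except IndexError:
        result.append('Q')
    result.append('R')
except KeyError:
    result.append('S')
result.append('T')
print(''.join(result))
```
OST

Inner handler doesn't match, propagates to outer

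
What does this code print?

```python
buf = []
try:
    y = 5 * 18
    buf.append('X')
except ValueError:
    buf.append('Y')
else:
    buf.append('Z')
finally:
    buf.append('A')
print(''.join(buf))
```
XZA

else runs before finally when no exception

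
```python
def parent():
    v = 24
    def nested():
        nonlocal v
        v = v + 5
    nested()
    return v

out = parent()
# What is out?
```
29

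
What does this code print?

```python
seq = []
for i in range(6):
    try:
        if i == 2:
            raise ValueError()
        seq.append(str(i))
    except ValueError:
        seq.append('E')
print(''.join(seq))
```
01E345

Exception on i=2 caught, loop continues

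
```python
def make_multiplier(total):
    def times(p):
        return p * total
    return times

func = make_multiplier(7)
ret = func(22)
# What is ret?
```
154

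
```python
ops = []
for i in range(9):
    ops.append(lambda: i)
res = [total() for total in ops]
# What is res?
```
[8, 8, 8, 8, 8, 8, 8, 8, 8]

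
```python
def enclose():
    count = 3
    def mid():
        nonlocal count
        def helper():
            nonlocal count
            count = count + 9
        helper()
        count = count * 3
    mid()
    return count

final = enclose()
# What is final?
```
36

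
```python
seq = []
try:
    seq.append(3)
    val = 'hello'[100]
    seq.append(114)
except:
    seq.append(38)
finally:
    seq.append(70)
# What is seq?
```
[3, 38, 70]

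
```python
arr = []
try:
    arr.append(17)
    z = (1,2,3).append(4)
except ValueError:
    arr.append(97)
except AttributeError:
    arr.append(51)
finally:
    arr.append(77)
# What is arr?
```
[17, 51, 77]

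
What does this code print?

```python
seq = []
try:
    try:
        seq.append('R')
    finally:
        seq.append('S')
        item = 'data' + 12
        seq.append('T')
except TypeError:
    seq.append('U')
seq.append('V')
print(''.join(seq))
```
RSUV

Exception in inner finally caught by outer except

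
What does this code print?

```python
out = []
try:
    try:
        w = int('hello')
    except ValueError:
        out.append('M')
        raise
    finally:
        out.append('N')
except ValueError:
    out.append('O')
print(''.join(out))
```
MNO

finally runs before re-raised exception propagates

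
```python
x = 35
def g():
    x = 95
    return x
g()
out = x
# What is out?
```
35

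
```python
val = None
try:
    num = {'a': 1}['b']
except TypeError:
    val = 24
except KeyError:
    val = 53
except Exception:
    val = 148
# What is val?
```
53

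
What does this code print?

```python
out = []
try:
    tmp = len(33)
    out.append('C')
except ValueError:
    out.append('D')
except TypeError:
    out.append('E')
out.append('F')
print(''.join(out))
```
EF

TypeError is caught by its specific handler, not ValueError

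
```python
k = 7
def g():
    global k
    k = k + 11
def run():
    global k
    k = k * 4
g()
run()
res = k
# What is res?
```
72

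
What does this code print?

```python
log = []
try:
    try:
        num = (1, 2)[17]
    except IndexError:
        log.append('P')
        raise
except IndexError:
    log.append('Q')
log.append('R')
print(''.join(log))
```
PQR

raise without argument re-raises current exception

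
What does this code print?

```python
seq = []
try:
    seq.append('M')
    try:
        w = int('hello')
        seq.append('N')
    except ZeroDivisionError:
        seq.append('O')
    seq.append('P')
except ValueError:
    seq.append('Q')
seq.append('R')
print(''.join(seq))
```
MQR

Inner handler doesn't match, propagates to outer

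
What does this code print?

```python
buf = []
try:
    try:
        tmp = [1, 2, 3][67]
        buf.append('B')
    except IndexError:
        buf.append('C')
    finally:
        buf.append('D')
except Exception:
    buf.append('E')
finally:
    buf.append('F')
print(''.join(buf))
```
CDF

Both finally blocks run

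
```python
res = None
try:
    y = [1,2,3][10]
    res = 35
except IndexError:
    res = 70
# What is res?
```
70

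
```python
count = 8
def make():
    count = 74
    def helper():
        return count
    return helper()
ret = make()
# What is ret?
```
74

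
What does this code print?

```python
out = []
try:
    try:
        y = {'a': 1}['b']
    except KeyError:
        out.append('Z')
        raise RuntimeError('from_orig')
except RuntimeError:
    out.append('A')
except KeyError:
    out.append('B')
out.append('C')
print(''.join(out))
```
ZAC

RuntimeError raised and caught, original KeyError not re-raised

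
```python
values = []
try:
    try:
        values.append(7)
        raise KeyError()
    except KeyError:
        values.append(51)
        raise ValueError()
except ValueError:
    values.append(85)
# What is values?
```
[7, 51, 85]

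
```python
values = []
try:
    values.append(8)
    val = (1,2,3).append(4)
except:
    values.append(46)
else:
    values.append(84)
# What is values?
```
[8, 46]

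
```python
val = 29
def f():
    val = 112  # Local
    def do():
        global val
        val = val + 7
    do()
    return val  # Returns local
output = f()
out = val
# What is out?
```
36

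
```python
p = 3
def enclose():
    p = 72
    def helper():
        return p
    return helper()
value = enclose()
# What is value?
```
72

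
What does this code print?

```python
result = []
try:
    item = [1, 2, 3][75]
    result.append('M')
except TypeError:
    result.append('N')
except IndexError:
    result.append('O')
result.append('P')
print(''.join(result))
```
OP

IndexError is caught by its specific handler, not TypeError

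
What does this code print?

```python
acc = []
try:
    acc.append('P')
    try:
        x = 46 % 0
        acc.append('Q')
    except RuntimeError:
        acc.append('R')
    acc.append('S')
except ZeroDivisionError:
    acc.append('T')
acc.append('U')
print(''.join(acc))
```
PTU

Inner handler doesn't match, propagates to outer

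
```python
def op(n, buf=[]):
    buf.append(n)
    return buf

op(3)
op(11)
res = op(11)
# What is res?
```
[3, 11, 11]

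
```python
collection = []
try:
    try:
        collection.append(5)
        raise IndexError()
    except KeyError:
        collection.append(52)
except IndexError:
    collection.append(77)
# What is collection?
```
[5, 77]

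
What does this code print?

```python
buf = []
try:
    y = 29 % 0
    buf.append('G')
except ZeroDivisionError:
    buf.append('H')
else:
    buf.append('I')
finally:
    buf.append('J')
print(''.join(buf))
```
HJ

Exception: except runs, else skipped, finally runs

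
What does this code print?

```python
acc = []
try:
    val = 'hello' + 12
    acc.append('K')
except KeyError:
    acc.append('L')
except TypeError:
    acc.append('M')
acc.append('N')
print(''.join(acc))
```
MN

TypeError is caught by its specific handler, not KeyError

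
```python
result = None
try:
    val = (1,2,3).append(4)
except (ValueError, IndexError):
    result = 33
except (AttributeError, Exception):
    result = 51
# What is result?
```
51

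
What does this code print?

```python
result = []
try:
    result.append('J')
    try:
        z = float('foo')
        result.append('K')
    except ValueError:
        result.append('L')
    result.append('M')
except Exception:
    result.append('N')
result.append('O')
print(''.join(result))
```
JLMO

Inner exception caught by inner handler, outer continues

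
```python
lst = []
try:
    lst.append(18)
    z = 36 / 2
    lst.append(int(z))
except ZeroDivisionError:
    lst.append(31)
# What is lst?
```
[18, 18]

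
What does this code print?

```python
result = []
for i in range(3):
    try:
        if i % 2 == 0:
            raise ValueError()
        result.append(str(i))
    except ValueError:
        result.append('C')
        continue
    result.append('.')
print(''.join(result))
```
C1.C

continue in except skips rest of loop body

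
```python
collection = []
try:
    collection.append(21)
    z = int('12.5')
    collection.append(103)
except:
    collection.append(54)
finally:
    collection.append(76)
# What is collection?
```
[21, 54, 76]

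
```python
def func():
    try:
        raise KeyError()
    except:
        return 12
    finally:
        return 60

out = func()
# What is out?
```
60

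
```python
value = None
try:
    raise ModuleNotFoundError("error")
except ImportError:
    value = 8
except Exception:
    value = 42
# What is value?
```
8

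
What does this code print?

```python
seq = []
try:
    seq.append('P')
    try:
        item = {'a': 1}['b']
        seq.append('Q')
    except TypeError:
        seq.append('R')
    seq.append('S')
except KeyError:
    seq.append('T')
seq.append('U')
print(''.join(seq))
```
PTU

Inner handler doesn't match, propagates to outer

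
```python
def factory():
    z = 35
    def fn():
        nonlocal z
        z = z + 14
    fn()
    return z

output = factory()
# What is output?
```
49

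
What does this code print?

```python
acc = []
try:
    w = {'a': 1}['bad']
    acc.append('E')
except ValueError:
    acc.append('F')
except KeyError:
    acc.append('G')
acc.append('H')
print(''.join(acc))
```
GH

KeyError is caught by its specific handler, not ValueError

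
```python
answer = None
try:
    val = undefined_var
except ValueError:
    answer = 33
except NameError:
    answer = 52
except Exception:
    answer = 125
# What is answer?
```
52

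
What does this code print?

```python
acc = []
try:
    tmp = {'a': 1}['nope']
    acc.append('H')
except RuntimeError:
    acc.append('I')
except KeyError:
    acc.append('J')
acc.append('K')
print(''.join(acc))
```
JK

KeyError is caught by its specific handler, not RuntimeError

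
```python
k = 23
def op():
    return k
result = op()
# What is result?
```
23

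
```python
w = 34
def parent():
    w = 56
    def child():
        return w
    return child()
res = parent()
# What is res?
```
56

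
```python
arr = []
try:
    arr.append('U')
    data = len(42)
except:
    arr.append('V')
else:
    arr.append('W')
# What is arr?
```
['U', 'V']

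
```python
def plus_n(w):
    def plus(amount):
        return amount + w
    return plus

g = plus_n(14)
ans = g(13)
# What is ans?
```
27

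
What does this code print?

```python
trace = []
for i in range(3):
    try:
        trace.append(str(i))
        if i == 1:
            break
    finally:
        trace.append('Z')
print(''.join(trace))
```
0Z1Z

finally runs even when breaking out of loop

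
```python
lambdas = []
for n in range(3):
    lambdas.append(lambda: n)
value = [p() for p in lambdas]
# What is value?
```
[2, 2, 2]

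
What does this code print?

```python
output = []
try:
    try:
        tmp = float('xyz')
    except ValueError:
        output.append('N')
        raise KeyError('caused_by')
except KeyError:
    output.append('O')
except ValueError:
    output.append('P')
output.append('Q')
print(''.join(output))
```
NOQ

KeyError raised and caught, original ValueError not re-raised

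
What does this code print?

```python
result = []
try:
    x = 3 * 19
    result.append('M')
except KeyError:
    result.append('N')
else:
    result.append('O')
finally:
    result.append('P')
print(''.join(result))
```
MOP

else runs before finally when no exception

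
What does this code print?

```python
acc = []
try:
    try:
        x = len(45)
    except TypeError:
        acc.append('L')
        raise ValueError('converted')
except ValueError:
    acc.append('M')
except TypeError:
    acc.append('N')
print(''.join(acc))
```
LM

New ValueError raised, caught by outer ValueError handler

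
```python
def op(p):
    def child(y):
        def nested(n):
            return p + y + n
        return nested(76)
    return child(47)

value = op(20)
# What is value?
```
143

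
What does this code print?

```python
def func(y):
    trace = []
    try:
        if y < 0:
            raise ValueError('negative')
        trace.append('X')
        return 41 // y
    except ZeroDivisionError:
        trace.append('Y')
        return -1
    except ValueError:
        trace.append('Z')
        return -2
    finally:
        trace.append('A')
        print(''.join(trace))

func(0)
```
XYA

y=0 causes ZeroDivisionError, caught, finally prints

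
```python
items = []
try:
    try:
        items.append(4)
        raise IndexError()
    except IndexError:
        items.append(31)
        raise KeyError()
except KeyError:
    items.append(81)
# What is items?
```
[4, 31, 81]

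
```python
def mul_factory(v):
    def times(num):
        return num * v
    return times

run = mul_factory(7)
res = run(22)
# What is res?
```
154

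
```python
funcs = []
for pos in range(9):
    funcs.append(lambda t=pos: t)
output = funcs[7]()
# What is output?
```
7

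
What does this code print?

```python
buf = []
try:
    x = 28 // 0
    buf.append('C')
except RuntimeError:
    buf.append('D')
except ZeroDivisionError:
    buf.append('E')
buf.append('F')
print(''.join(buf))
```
EF

ZeroDivisionError is caught by its specific handler, not RuntimeError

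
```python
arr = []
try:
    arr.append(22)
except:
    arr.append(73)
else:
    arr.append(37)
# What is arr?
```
[22, 37]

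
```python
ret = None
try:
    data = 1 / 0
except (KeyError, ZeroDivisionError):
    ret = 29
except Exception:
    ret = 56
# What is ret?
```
29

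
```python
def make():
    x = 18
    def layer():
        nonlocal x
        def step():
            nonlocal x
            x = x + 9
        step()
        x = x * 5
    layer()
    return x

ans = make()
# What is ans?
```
135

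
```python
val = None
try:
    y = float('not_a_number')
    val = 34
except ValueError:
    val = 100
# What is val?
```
100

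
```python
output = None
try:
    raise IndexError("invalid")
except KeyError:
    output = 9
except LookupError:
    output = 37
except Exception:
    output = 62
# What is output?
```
37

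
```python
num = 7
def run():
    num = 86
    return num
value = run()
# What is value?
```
86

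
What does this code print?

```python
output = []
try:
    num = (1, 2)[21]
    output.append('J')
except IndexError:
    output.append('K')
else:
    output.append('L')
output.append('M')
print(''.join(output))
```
KM

else block skipped when exception is caught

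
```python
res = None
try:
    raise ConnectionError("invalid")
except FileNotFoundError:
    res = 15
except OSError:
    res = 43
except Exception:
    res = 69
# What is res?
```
43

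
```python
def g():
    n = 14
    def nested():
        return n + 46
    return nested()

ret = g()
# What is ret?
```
60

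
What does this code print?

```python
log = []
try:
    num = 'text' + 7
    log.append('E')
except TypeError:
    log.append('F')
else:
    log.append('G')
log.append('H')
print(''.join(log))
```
FH

else block skipped when exception is caught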